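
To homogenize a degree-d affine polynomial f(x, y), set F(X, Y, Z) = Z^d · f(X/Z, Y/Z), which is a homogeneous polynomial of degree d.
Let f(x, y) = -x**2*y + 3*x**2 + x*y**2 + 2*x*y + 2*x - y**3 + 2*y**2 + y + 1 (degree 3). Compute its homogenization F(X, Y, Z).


F(X, Y, Z) = -X**2*Y + 3*X**2*Z + X*Y**2 + 2*X*Y*Z + 2*X*Z**2 - Y**3 + 2*Y**2*Z + Y*Z**2 + Z**3

deg(f) = 3.
Substitute x = X/Z, y = Y/Z into f, then multiply by Z^3.
  monomial -1·x^2·y^1 ↦ -1·X^2·Y^1·Z^0.
  monomial 3·x^2·y^0 ↦ 3·X^2·Y^0·Z^1.
  monomial 1·x^1·y^2 ↦ 1·X^1·Y^2·Z^0.
  monomial 2·x^1·y^1 ↦ 2·X^1·Y^1·Z^1.
  monomial 2·x^1·y^0 ↦ 2·X^1·Y^0·Z^2.
  monomial -1·x^0·y^3 ↦ -1·X^0·Y^3·Z^0.
  monomial 2·x^0·y^2 ↦ 2·X^0·Y^2·Z^1.
  monomial 1·x^0·y^1 ↦ 1·X^0·Y^1·Z^2.
  monomial 1·x^0·y^0 ↦ 1·X^0·Y^0·Z^3.
Collecting: F(X, Y, Z) = -X**2*Y + 3*X**2*Z + X*Y**2 + 2*X*Y*Z + 2*X*Z**2 - Y**3 + 2*Y**2*Z + Y*Z**2 + Z**3.


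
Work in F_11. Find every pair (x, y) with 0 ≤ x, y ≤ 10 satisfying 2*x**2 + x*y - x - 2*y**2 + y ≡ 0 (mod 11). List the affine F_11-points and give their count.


Affine F_11-points: {(0, 0), (0, 6), (1, 3), (1, 9), (3, 6), (3, 7), (5, 7), (6, 0), (6, 9), (7, 2), (9, 2), (9, 3)}; count = 12.

For each of the 121 pairs (x, y) ∈ F_11², evaluate f(x, y) mod 11. Record the zeros.
  x = 0: [0↦0, 1↦10, 2↦5, 3↦7, 4↦5, 5↦10, 6↦0, 7↦8, 8↦1, 9↦1, 10↦8]  zeros at y ∈ {0, 6}
  x = 1: [0↦1, 1↦1, 2↦8, 3↦0, 4↦10, 5↦5, 6↦7, 7↦5, 8↦10, 9↦0, 10↦8]  zeros at y ∈ {3, 9}
  x = 2: [0↦6, 1↦7, 2↦4, 3↦8, 4↦8, 5↦4, 6↦7, 7↦6, 8↦1, 9↦3, 10↦1]  zeros at y ∈ ∅
  x = 3: [0↦4, 1↦6, 2↦4, 3↦9, 4↦10, 5↦7, 6↦0, 7↦0, 8↦7, 9↦10, 10↦9]  zeros at y ∈ {6, 7}
  x = 4: [0↦6, 1↦9, 2↦8, 3↦3, 4↦5, 5↦3, 6↦8, 7↦9, 8↦6, 9↦10, 10↦10]  zeros at y ∈ ∅
  x = 5: [0↦1, 1↦5, 2↦5, 3↦1, 4↦4, 5↦3, 6↦9, 7↦0, 8↦9, 9↦3, 10↦4]  zeros at y ∈ {7}
  x = 6: [0↦0, 1↦5, 2↦6, 3↦3, 4↦7, 5↦7, 6↦3, 7↦6, 8↦5, 9↦0, 10↦2]  zeros at y ∈ {0, 9}
  x = 7: [0↦3, 1↦9, 2↦0, 3↦9, 4↦3, 5↦4, 6↦1, 7↦5, 8↦5, 9↦1, 10↦4]  zeros at y ∈ {2}
  x = 8: [0↦10, 1↦6, 2↦9, 3↦8, 4↦3, 5↦5, 6↦3, 7↦8, 8↦9, 9↦6, 10↦10]  zeros at y ∈ ∅
  x = 9: [0↦10, 1↦7, 2↦0, 3↦0, 4↦7, 5↦10, 6↦9, 7↦4, 8↦6, 9↦4, 10↦9]  zeros at y ∈ {2, 3}
  x = 10: [0↦3, 1↦1, 2↦6, 3↦7, 4↦4, 5↦8, 6↦8, 7↦4, 8↦7, 9↦6, 10↦1]  zeros at y ∈ ∅
Collecting zeros: affine points = {(0, 0), (0, 6), (1, 3), (1, 9), (3, 6), (3, 7), (5, 7), (6, 0), (6, 9), (7, 2), (9, 2), (9, 3)}.
Total count |C(F_11)_aff| = 12.


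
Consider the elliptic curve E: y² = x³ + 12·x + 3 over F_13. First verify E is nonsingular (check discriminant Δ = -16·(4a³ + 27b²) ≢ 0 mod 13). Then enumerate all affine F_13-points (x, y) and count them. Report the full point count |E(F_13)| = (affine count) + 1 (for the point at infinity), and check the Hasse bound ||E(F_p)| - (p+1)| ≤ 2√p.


Affine points = {(0, 4), (0, 9), (1, 4), (1, 9), (2, 3), (2, 10), (3, 1), (3, 12), (7, 1), (7, 12), (8, 0), (11, 6), (11, 7), (12, 4), (12, 9)}; affine count = 15; |E(F_13)| = 16.

Discriminant check: Δ ∝ 4a³ + 27b² = 4·12³ + 27·3² = 4·1728 + 27·9 ≡ 5 (mod 13). Nonzero ⇒ E is nonsingular.
For each x ∈ F_13, compute rhs = x³ + 12·x + 3 mod 13, then count y ∈ F_13 with y² ≡ rhs.
  x = 0: rhs = 3, matching y values: 4, 9 (2 points).
  x = 1: rhs = 3, matching y values: 4, 9 (2 points).
  x = 2: rhs = 9, matching y values: 3, 10 (2 points).
  x = 3: rhs = 1, matching y values: 1, 12 (2 points).
  x = 4: rhs = 11, matching y values: none (0 points).
  x = 5: rhs = 6, matching y values: none (0 points).
  x = 6: rhs = 5, matching y values: none (0 points).
  x = 7: rhs = 1, matching y values: 1, 12 (2 points).
  x = 8: rhs = 0, matching y values: 0 (1 points).
  x = 9: rhs = 8, matching y values: none (0 points).
  x = 10: rhs = 5, matching y values: none (0 points).
  x = 11: rhs = 10, matching y values: 6, 7 (2 points).
  x = 12: rhs = 3, matching y values: 4, 9 (2 points).
Total affine count: 15.
Full point count |E(F_13)| = 15 + 1 = 16.
Hasse bound: |16 − (13+1)| = |2| = 2 ≤ 2√13 ≈ 7.2111 ✓.


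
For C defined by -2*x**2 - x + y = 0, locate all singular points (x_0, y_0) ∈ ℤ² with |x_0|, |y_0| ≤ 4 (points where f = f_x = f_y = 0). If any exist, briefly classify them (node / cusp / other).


No singular points in the scanned grid; C is smooth there.

Compute partial derivatives:
  f_x = -4*x - 1.
  f_y = 1.
f_y = 1 is a nonzero constant, so f_y never vanishes: no point (x, y) can satisfy f = f_x = f_y = 0. In particular no (x, y) ∈ {−4, ..., 4}² is singular; the curve is smooth.


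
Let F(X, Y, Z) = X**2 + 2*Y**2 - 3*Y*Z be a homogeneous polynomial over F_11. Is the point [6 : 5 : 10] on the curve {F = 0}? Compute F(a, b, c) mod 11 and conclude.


F(6,5,10) ≡ 2 (mod 11); P is NOT on the curve.

Evaluate F(6, 5, 10) term-by-term (mod 11).
  X**2 ↦ 1·36·1·1 = 36
  2*Y**2 ↦ 2·1·25·1 = 50
  -3*Y*Z ↦ -3·1·5·10 = -150
Sum: F(6, 5, 10) = (36) + (50) + (-150) = -64.
Reducing mod 11: -64 ≡ 2 (mod 11).
Since F(a, b, c) ≡ 2 ≠ 0 (mod 11), P does NOT lie on the curve.


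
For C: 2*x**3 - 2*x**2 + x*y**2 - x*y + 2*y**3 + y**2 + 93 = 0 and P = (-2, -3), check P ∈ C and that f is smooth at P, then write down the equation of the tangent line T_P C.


Tangent line at P: 44*x + 62*y + 274 = 0.

Step 1: f(-2, -3) = 0, so P lies on C.
Step 2: partial derivatives
  f_x(x, y) = 6*x**2 - 4*x + y**2 - y, f_y(x, y) = 2*x*y - x + 6*y**2 + 2*y.
  f_x(P) = 44, f_y(P) = 62 (gradient nonzero, so P is smooth).
Step 3: tangent line at P: 44·(x − -2) + 62·(y − -3) = 0.
Expanding: 44*x + 62*y + 274 = 0.


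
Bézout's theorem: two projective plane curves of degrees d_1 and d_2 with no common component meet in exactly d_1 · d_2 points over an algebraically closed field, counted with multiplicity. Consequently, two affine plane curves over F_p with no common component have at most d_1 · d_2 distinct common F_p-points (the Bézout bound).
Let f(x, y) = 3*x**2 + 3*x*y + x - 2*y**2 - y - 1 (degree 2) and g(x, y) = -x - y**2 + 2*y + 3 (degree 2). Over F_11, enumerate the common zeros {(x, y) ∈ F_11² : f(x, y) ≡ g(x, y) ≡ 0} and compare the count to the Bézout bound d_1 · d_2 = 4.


Common zeros: {(0, 3)}; count = 1; Bézout bound = 4.

deg(f) = 2, deg(g) = 2, so Bézout bound = 4.
Scan x ∈ F_11. For each x, list the y ∈ F_11 with f(x, y) ≡ 0 and those with g(x, y) ≡ 0 (mod 11); the common zeros in that column are the intersection.
  x = 0: f ≡ 0 at y ∈ {2, 3}; g ≡ 0 at y ∈ {3, 10}; common: {3}.
  x = 1: f ≡ 0 at y ∈ ∅; g ≡ 0 at y ∈ {6, 7}; common: ∅.
  x = 2: f ≡ 0 at y ∈ ∅; g ≡ 0 at y ∈ ∅; common: ∅.
  x = 3: f ≡ 0 at y ∈ ∅; g ≡ 0 at y ∈ {0, 2}; common: ∅.
  x = 4: f ≡ 0 at y ∈ {3, 8}; g ≡ 0 at y ∈ {1}; common: ∅.
  x = 5: f ≡ 0 at y ∈ {2, 5}; g ≡ 0 at y ∈ ∅; common: ∅.
  x = 6: f ≡ 0 at y ∈ {6, 8}; g ≡ 0 at y ∈ {4, 9}; common: ∅.
  x = 7: f ≡ 0 at y ∈ ∅; g ≡ 0 at y ∈ ∅; common: ∅.
  x = 8: f ≡ 0 at y ∈ {1, 5}; g ≡ 0 at y ∈ ∅; common: ∅.
  x = 9: f ≡ 0 at y ∈ {1}; g ≡ 0 at y ∈ ∅; common: ∅.
  x = 10: f ≡ 0 at y ∈ ∅; g ≡ 0 at y ∈ {5, 8}; common: ∅.
Collecting: common zeros = {(0, 3)}, so the count is 1.
Comparison with the Bézout bound: 1 ≤ 4 = deg(f)·deg(g), as expected for curves with no common component (the affine F_11-count falls short of the bound because intersections may lie at infinity, over extension fields, or carry multiplicity).


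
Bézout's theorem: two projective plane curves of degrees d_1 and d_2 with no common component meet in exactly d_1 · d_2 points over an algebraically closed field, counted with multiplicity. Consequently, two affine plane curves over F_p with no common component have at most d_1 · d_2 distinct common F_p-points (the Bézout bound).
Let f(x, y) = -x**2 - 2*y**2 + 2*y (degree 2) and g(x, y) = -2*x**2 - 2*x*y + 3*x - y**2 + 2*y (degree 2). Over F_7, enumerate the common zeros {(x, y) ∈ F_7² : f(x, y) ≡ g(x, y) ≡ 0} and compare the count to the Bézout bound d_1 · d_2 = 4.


Common zeros: {(0, 0)}; count = 1; Bézout bound = 4.

deg(f) = 2, deg(g) = 2, so Bézout bound = 4.
Scan x ∈ F_7. For each x, list the y ∈ F_7 with f(x, y) ≡ 0 and those with g(x, y) ≡ 0 (mod 7); the common zeros in that column are the intersection.
  x = 0: f ≡ 0 at y ∈ {0, 1}; g ≡ 0 at y ∈ {0, 2}; common: {0}.
  x = 1: f ≡ 0 at y ∈ ∅; g ≡ 0 at y ∈ {1, 6}; common: ∅.
  x = 2: f ≡ 0 at y ∈ {4}; g ≡ 0 at y ∈ ∅; common: ∅.
  x = 3: f ≡ 0 at y ∈ {3, 5}; g ≡ 0 at y ∈ {1, 2}; common: ∅.
  x = 4: f ≡ 0 at y ∈ {3, 5}; g ≡ 0 at y ∈ ∅; common: ∅.
  x = 5: f ≡ 0 at y ∈ {4}; g ≡ 0 at y ∈ {0, 6}; common: ∅.
  x = 6: f ≡ 0 at y ∈ ∅; g ≡ 0 at y ∈ ∅; common: ∅.
Collecting: common zeros = {(0, 0)}, so the count is 1.
Comparison with the Bézout bound: 1 ≤ 4 = deg(f)·deg(g), as expected for curves with no common component (the affine F_7-count falls short of the bound because intersections may lie at infinity, over extension fields, or carry multiplicity).


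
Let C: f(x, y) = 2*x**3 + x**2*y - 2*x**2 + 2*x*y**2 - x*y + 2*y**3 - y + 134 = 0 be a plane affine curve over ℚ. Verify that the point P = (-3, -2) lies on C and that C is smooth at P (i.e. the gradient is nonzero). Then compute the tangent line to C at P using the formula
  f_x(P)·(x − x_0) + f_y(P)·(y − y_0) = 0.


Tangent line at P: 88*x + 59*y + 382 = 0.

Step 1: f(-3, -2) = 0, so P lies on C.
Step 2: partial derivatives
  f_x(x, y) = 6*x**2 + 2*x*y - 4*x + 2*y**2 - y, f_y(x, y) = x**2 + 4*x*y - x + 6*y**2 - 1.
  f_x(P) = 88, f_y(P) = 59 (gradient nonzero, so P is smooth).
Step 3: tangent line at P: 88·(x − -3) + 59·(y − -2) = 0.
Expanding: 88*x + 59*y + 382 = 0.


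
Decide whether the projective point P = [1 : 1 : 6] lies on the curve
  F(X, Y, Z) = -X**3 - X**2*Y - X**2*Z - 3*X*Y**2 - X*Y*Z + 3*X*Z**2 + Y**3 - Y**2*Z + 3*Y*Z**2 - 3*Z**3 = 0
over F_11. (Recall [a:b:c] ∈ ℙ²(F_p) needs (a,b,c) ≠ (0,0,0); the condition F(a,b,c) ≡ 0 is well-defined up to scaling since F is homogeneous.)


F(1,1,6) ≡ 8 (mod 11); P is NOT on the curve.

Evaluate F(1, 1, 6) term-by-term (mod 11).
  -X**3 ↦ -1·1·1·1 = -1
  -X**2*Y ↦ -1·1·1·1 = -1
  -X**2*Z ↦ -1·1·1·6 = -6
  -3*X*Y**2 ↦ -3·1·1·1 = -3
  -X*Y*Z ↦ -1·1·1·6 = -6
  3*X*Z**2 ↦ 3·1·1·36 = 108
  Y**3 ↦ 1·1·1·1 = 1
  -Y**2*Z ↦ -1·1·1·6 = -6
  3*Y*Z**2 ↦ 3·1·1·36 = 108
  -3*Z**3 ↦ -3·1·1·216 = -648
Sum: F(1, 1, 6) = (-1) + (-1) + (-6) + (-3) + (-6) + (108) + (1) + (-6) + (108) + (-648) = -454.
Reducing mod 11: -454 ≡ 8 (mod 11).
Since F(a, b, c) ≡ 8 ≠ 0 (mod 11), P does NOT lie on the curve.


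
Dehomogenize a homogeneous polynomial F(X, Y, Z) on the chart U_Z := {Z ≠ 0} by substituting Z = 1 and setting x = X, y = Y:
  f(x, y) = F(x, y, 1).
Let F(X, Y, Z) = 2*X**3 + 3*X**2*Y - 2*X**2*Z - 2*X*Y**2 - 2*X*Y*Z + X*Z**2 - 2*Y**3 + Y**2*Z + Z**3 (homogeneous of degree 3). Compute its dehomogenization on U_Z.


f(x, y) = 2*x**3 + 3*x**2*y - 2*x**2 - 2*x*y**2 - 2*x*y + x - 2*y**3 + y**2 + 1

On U_Z we set Z = 1. Each monomial c·X^i·Y^j·Z^k in F becomes c·x^i·y^j·1^k = c·x^i·y^j.
Substituting Z = 1: F(X, Y, 1) = 2*x**3 + 3*x**2*y - 2*x**2 - 2*x*y**2 - 2*x*y + x - 2*y**3 + y**2 + 1.
Note: deg(f) ≤ deg(F) = 3; strict inequality happens when F is divisible by Z (lost terms).


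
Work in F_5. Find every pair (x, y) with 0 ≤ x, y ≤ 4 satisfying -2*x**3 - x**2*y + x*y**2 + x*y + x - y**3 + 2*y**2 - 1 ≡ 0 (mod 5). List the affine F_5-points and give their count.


Affine F_5-points: {(0, 1), (0, 3), (1, 1), (2, 0), (3, 4), (4, 0)}; count = 6.

For each of the 25 pairs (x, y) ∈ F_5², evaluate f(x, y) mod 5. Record the zeros.
  x = 0: [0↦4, 1↦0, 2↦4, 3↦0, 4↦2]  zeros at y ∈ {1, 3}
  x = 1: [0↦3, 1↦0, 2↦2, 3↦3, 4↦2]  zeros at y ∈ {1}
  x = 2: [0↦0, 1↦1, 2↦4, 3↦3, 4↦2]  zeros at y ∈ {0}
  x = 3: [0↦3, 1↦1, 2↦3, 3↦3, 4↦0]  zeros at y ∈ {4}
  x = 4: [0↦0, 1↦3, 2↦2, 3↦1, 4↦4]  zeros at y ∈ {0}
Collecting zeros: affine points = {(0, 1), (0, 3), (1, 1), (2, 0), (3, 4), (4, 0)}.
Total count |C(F_5)_aff| = 6.


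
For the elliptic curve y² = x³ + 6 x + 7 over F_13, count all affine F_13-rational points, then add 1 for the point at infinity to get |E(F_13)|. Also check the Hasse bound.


Affine points = {(1, 1), (1, 12), (2, 1), (2, 12), (3, 0), (4, 2), (4, 11), (6, 5), (6, 8), (9, 6), (9, 7), (10, 1), (10, 12), (11, 0), (12, 0)}; affine count = 15; |E(F_13)| = 16.

Discriminant check: Δ ∝ 4a³ + 27b² = 4·6³ + 27·7² = 4·216 + 27·49 ≡ 3 (mod 13). Nonzero ⇒ E is nonsingular.
For each x ∈ F_13, compute rhs = x³ + 6·x + 7 mod 13, then count y ∈ F_13 with y² ≡ rhs.
  x = 0: rhs = 7, matching y values: none (0 points).
  x = 1: rhs = 1, matching y values: 1, 12 (2 points).
  x = 2: rhs = 1, matching y values: 1, 12 (2 points).
  x = 3: rhs = 0, matching y values: 0 (1 points).
  x = 4: rhs = 4, matching y values: 2, 11 (2 points).
  x = 5: rhs = 6, matching y values: none (0 points).
  x = 6: rhs = 12, matching y values: 5, 8 (2 points).
  x = 7: rhs = 2, matching y values: none (0 points).
  x = 8: rhs = 8, matching y values: none (0 points).
  x = 9: rhs = 10, matching y values: 6, 7 (2 points).
  x = 10: rhs = 1, matching y values: 1, 12 (2 points).
  x = 11: rhs = 0, matching y values: 0 (1 points).
  x = 12: rhs = 0, matching y values: 0 (1 points).
Total affine count: 15.
Full point count |E(F_13)| = 15 + 1 = 16.
Hasse bound: |16 − (13+1)| = |2| = 2 ≤ 2√13 ≈ 7.2111 ✓.


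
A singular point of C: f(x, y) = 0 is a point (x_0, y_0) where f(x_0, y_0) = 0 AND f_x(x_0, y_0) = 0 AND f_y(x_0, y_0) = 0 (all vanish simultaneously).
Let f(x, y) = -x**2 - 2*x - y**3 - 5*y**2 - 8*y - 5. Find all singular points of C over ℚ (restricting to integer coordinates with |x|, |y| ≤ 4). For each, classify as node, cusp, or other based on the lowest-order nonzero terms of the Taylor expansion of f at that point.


Singular points: {(-1, -2)}; classification: node.

Compute partial derivatives:
  f_x = -2*x - 2.
  f_y = -3*y**2 - 10*y - 8.
Scan x_0 ∈ {−4, ..., 4}. For each x_0, f_y(x_0, y) is a polynomial in y; find its integer roots y ∈ {−4, ..., 4}, then test f_x and f at those candidates.
  x = -4: f_y(-4, y) = -3*y**2 - 10*y - 8; vanishes at y ∈ {-2}. (-4, -2): f_x = 6 ≠ 0.
  x = -3: f_y(-3, y) = -3*y**2 - 10*y - 8; vanishes at y ∈ {-2}. (-3, -2): f_x = 4 ≠ 0.
  x = -2: f_y(-2, y) = -3*y**2 - 10*y - 8; vanishes at y ∈ {-2}. (-2, -2): f_x = 2 ≠ 0.
  x = -1: f_y(-1, y) = -3*y**2 - 10*y - 8; vanishes at y ∈ {-2}. (-1, -2): f_x = 0, f = 0 — SINGULAR.
  x = 0: f_y(0, y) = -3*y**2 - 10*y - 8; vanishes at y ∈ {-2}. (0, -2): f_x = -2 ≠ 0.
  x = 1: f_y(1, y) = -3*y**2 - 10*y - 8; vanishes at y ∈ {-2}. (1, -2): f_x = -4 ≠ 0.
  x = 2: f_y(2, y) = -3*y**2 - 10*y - 8; vanishes at y ∈ {-2}. (2, -2): f_x = -6 ≠ 0.
  x = 3: f_y(3, y) = -3*y**2 - 10*y - 8; vanishes at y ∈ {-2}. (3, -2): f_x = -8 ≠ 0.
  x = 4: f_y(4, y) = -3*y**2 - 10*y - 8; vanishes at y ∈ {-2}. (4, -2): f_x = -10 ≠ 0.
Only singular point on the grid: (-1, -2).
Classify: substitute x = -1 + u, y = -2 + v and expand: f = -u**2 - v**3 + v**2.
No constant or linear terms (consistent with a singular point). Quadratic part: -u**2 + v**2. Cubic part: -v**3.
The quadratic part v**2 - u**2 = (v − u)(v + u) splits into two distinct linear factors, so there are two distinct tangent lines y − -2 = ±(x − -1) — this is a node (ordinary double point).
Classification: node.


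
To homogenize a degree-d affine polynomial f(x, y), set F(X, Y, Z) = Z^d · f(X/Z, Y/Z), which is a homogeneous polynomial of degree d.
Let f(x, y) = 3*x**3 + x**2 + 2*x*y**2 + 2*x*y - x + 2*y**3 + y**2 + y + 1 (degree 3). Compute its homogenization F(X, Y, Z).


F(X, Y, Z) = 3*X**3 + X**2*Z + 2*X*Y**2 + 2*X*Y*Z - X*Z**2 + 2*Y**3 + Y**2*Z + Y*Z**2 + Z**3

deg(f) = 3.
Substitute x = X/Z, y = Y/Z into f, then multiply by Z^3.
  monomial 3·x^3·y^0 ↦ 3·X^3·Y^0·Z^0.
  monomial 1·x^2·y^0 ↦ 1·X^2·Y^0·Z^1.
  monomial 2·x^1·y^2 ↦ 2·X^1·Y^2·Z^0.
  monomial 2·x^1·y^1 ↦ 2·X^1·Y^1·Z^1.
  monomial -1·x^1·y^0 ↦ -1·X^1·Y^0·Z^2.
  monomial 2·x^0·y^3 ↦ 2·X^0·Y^3·Z^0.
  monomial 1·x^0·y^2 ↦ 1·X^0·Y^2·Z^1.
  monomial 1·x^0·y^1 ↦ 1·X^0·Y^1·Z^2.
  monomial 1·x^0·y^0 ↦ 1·X^0·Y^0·Z^3.
Collecting: F(X, Y, Z) = 3*X**3 + X**2*Z + 2*X*Y**2 + 2*X*Y*Z - X*Z**2 + 2*Y**3 + Y**2*Z + Y*Z**2 + Z**3.


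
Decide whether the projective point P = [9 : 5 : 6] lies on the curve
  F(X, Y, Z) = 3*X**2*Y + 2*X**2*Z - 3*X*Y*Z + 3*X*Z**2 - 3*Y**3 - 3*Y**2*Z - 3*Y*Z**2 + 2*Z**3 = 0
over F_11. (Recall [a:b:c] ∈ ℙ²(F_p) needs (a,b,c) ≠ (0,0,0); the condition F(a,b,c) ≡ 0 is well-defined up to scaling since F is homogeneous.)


F(9,5,6) ≡ 8 (mod 11); P is NOT on the curve.

Evaluate F(9, 5, 6) term-by-term (mod 11).
  3*X**2*Y ↦ 3·81·5·1 = 1215
  2*X**2*Z ↦ 2·81·1·6 = 972
  -3*X*Y*Z ↦ -3·9·5·6 = -810
  3*X*Z**2 ↦ 3·9·1·36 = 972
  -3*Y**3 ↦ -3·1·125·1 = -375
  -3*Y**2*Z ↦ -3·1·25·6 = -450
  -3*Y*Z**2 ↦ -3·1·5·36 = -540
  2*Z**3 ↦ 2·1·1·216 = 432
Sum: F(9, 5, 6) = (1215) + (972) + (-810) + (972) + (-375) + (-450) + (-540) + (432) = 1416.
Reducing mod 11: 1416 ≡ 8 (mod 11).
Since F(a, b, c) ≡ 8 ≠ 0 (mod 11), P does NOT lie on the curve.


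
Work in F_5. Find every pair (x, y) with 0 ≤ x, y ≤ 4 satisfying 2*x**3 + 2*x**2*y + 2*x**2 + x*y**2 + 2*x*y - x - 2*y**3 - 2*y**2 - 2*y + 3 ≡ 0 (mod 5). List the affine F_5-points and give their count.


Affine F_5-points: {(0, 2), (0, 3), (0, 4), (1, 1), (1, 2), (1, 4), (2, 0), (4, 4)}; count = 8.

For each of the 25 pairs (x, y) ∈ F_5², evaluate f(x, y) mod 5. Record the zeros.
  x = 0: [0↦3, 1↦2, 2↦0, 3↦0, 4↦0]  zeros at y ∈ {2, 3, 4}
  x = 1: [0↦1, 1↦0, 2↦0, 3↦4, 4↦0]  zeros at y ∈ {1, 2, 4}
  x = 2: [0↦0, 1↦3, 2↦4, 3↦1, 4↦2]  zeros at y ∈ {0}
  x = 3: [0↦2, 1↦3, 2↦4, 3↦3, 4↦3]  zeros at y ∈ ∅
  x = 4: [0↦4, 1↦2, 2↦2, 3↦2, 4↦0]  zeros at y ∈ {4}
Collecting zeros: affine points = {(0, 2), (0, 3), (0, 4), (1, 1), (1, 2), (1, 4), (2, 0), (4, 4)}.
Total count |C(F_5)_aff| = 8.


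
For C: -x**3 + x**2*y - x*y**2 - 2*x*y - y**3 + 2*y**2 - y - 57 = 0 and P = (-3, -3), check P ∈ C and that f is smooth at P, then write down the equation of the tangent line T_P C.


Tangent line at P: -12*x - 43*y - 165 = 0.

Step 1: f(-3, -3) = 0, so P lies on C.
Step 2: partial derivatives
  f_x(x, y) = -3*x**2 + 2*x*y - y**2 - 2*y, f_y(x, y) = x**2 - 2*x*y - 2*x - 3*y**2 + 4*y - 1.
  f_x(P) = -12, f_y(P) = -43 (gradient nonzero, so P is smooth).
Step 3: tangent line at P: -12·(x − -3) + -43·(y − -3) = 0.
Expanding: -12*x - 43*y - 165 = 0.


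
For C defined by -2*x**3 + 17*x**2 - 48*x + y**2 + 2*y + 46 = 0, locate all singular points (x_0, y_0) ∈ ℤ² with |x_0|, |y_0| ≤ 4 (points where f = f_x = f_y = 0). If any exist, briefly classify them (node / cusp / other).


Singular points: {(3, -1)}; classification: node.

Compute partial derivatives:
  f_x = -6*x**2 + 34*x - 48.
  f_y = 2*y + 2.
Scan x_0 ∈ {−4, ..., 4}. For each x_0, f_y(x_0, y) is a polynomial in y; find its integer roots y ∈ {−4, ..., 4}, then test f_x and f at those candidates.
  x = -4: f_y(-4, y) = 2*y + 2; vanishes at y ∈ {-1}. (-4, -1): f_x = -280 ≠ 0.
  x = -3: f_y(-3, y) = 2*y + 2; vanishes at y ∈ {-1}. (-3, -1): f_x = -204 ≠ 0.
  x = -2: f_y(-2, y) = 2*y + 2; vanishes at y ∈ {-1}. (-2, -1): f_x = -140 ≠ 0.
  x = -1: f_y(-1, y) = 2*y + 2; vanishes at y ∈ {-1}. (-1, -1): f_x = -88 ≠ 0.
  x = 0: f_y(0, y) = 2*y + 2; vanishes at y ∈ {-1}. (0, -1): f_x = -48 ≠ 0.
  x = 1: f_y(1, y) = 2*y + 2; vanishes at y ∈ {-1}. (1, -1): f_x = -20 ≠ 0.
  x = 2: f_y(2, y) = 2*y + 2; vanishes at y ∈ {-1}. (2, -1): f_x = -4 ≠ 0.
  x = 3: f_y(3, y) = 2*y + 2; vanishes at y ∈ {-1}. (3, -1): f_x = 0, f = 0 — SINGULAR.
  x = 4: f_y(4, y) = 2*y + 2; vanishes at y ∈ {-1}. (4, -1): f_x = -8 ≠ 0.
Only singular point on the grid: (3, -1).
Classify: substitute x = 3 + u, y = -1 + v and expand: f = -2*u**3 - u**2 + v**2.
No constant or linear terms (consistent with a singular point). Quadratic part: -u**2 + v**2. Cubic part: -2*u**3.
The quadratic part v**2 - u**2 = (v − u)(v + u) splits into two distinct linear factors, so there are two distinct tangent lines y − -1 = ±(x − 3) — this is a node (ordinary double point).
Classification: node.


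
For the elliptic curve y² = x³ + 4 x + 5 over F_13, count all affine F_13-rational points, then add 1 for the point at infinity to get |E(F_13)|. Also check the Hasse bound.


Affine points = {(1, 6), (1, 7), (7, 5), (7, 8), (8, 4), (8, 9), (9, 4), (9, 9), (12, 0)}; affine count = 9; |E(F_13)| = 10.

Discriminant check: Δ ∝ 4a³ + 27b² = 4·4³ + 27·5² = 4·64 + 27·25 ≡ 8 (mod 13). Nonzero ⇒ E is nonsingular.
For each x ∈ F_13, compute rhs = x³ + 4·x + 5 mod 13, then count y ∈ F_13 with y² ≡ rhs.
  x = 0: rhs = 5, matching y values: none (0 points).
  x = 1: rhs = 10, matching y values: 6, 7 (2 points).
  x = 2: rhs = 8, matching y values: none (0 points).
  x = 3: rhs = 5, matching y values: none (0 points).
  x = 4: rhs = 7, matching y values: none (0 points).
  x = 5: rhs = 7, matching y values: none (0 points).
  x = 6: rhs = 11, matching y values: none (0 points).
  x = 7: rhs = 12, matching y values: 5, 8 (2 points).
  x = 8: rhs = 3, matching y values: 4, 9 (2 points).
  x = 9: rhs = 3, matching y values: 4, 9 (2 points).
  x = 10: rhs = 5, matching y values: none (0 points).
  x = 11: rhs = 2, matching y values: none (0 points).
  x = 12: rhs = 0, matching y values: 0 (1 points).
Total affine count: 9.
Full point count |E(F_13)| = 9 + 1 = 10.
Hasse bound: |10 − (13+1)| = |-4| = 4 ≤ 2√13 ≈ 7.2111 ✓.


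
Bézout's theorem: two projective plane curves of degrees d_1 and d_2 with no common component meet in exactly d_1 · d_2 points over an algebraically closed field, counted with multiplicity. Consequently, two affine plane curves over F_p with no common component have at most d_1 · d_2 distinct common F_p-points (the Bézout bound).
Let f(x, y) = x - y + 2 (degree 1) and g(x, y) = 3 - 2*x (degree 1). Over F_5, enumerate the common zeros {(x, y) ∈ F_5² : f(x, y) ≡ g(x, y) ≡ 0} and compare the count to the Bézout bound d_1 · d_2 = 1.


Common zeros: {(4, 1)}; count = 1; Bézout bound = 1.

deg(f) = 1, deg(g) = 1, so Bézout bound = 1.
Scan x ∈ F_5. For each x, list the y ∈ F_5 with f(x, y) ≡ 0 and those with g(x, y) ≡ 0 (mod 5); the common zeros in that column are the intersection.
  x = 0: f ≡ 0 at y ∈ {2}; g ≡ 0 at y ∈ ∅; common: ∅.
  x = 1: f ≡ 0 at y ∈ {3}; g ≡ 0 at y ∈ ∅; common: ∅.
  x = 2: f ≡ 0 at y ∈ {4}; g ≡ 0 at y ∈ ∅; common: ∅.
  x = 3: f ≡ 0 at y ∈ {0}; g ≡ 0 at y ∈ ∅; common: ∅.
  x = 4: f ≡ 0 at y ∈ {1}; g ≡ 0 at y ∈ {0, 1, 2, 3, 4}; common: {1}.
Collecting: common zeros = {(4, 1)}, so the count is 1.
Comparison with the Bézout bound: 1 ≤ 1 = deg(f)·deg(g), as expected for curves with no common component (the bound is attained).


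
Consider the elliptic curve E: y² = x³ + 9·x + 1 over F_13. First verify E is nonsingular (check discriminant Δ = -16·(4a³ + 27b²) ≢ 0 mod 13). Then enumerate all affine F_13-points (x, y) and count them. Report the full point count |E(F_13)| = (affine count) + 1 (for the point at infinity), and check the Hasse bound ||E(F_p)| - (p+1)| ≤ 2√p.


Affine points = {(0, 1), (0, 12), (2, 1), (2, 12), (3, 4), (3, 9), (4, 6), (4, 7), (7, 2), (7, 11), (8, 0), (10, 5), (10, 8), (11, 1), (11, 12), (12, 2), (12, 11)}; affine count = 17; |E(F_13)| = 18.

Discriminant check: Δ ∝ 4a³ + 27b² = 4·9³ + 27·1² = 4·729 + 27·1 ≡ 5 (mod 13). Nonzero ⇒ E is nonsingular.
For each x ∈ F_13, compute rhs = x³ + 9·x + 1 mod 13, then count y ∈ F_13 with y² ≡ rhs.
  x = 0: rhs = 1, matching y values: 1, 12 (2 points).
  x = 1: rhs = 11, matching y values: none (0 points).
  x = 2: rhs = 1, matching y values: 1, 12 (2 points).
  x = 3: rhs = 3, matching y values: 4, 9 (2 points).
  x = 4: rhs = 10, matching y values: 6, 7 (2 points).
  x = 5: rhs = 2, matching y values: none (0 points).
  x = 6: rhs = 11, matching y values: none (0 points).
  x = 7: rhs = 4, matching y values: 2, 11 (2 points).
  x = 8: rhs = 0, matching y values: 0 (1 points).
  x = 9: rhs = 5, matching y values: none (0 points).
  x = 10: rhs = 12, matching y values: 5, 8 (2 points).
  x = 11: rhs = 1, matching y values: 1, 12 (2 points).
  x = 12: rhs = 4, matching y values: 2, 11 (2 points).
Total affine count: 17.
Full point count |E(F_13)| = 17 + 1 = 18.
Hasse bound: |18 − (13+1)| = |4| = 4 ≤ 2√13 ≈ 7.2111 ✓.


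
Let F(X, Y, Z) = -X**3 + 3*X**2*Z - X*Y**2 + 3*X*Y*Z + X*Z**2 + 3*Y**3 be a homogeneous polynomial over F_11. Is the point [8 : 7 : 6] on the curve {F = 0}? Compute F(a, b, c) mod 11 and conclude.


F(8,7,6) ≡ 10 (mod 11); P is NOT on the curve.

Evaluate F(8, 7, 6) term-by-term (mod 11).
  -X**3 ↦ -1·512·1·1 = -512
  3*X**2*Z ↦ 3·64·1·6 = 1152
  -X*Y**2 ↦ -1·8·49·1 = -392
  3*X*Y*Z ↦ 3·8·7·6 = 1008
  X*Z**2 ↦ 1·8·1·36 = 288
  3*Y**3 ↦ 3·1·343·1 = 1029
Sum: F(8, 7, 6) = (-512) + (1152) + (-392) + (1008) + (288) + (1029) = 2573.
Reducing mod 11: 2573 ≡ 10 (mod 11).
Since F(a, b, c) ≡ 10 ≠ 0 (mod 11), P does NOT lie on the curve.


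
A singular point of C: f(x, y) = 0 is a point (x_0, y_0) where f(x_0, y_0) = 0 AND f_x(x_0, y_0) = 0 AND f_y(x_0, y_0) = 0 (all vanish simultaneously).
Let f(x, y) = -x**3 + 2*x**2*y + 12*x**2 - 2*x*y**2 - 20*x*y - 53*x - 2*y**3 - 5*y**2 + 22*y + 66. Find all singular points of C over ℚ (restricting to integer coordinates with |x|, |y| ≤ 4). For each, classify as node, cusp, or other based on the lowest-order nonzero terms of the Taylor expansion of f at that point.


Singular points: {(3, -2)}; classification: node.

Compute partial derivatives:
  f_x = -3*x**2 + 4*x*y + 24*x - 2*y**2 - 20*y - 53.
  f_y = 2*x**2 - 4*x*y - 20*x - 6*y**2 - 10*y + 22.
Scan x_0 ∈ {−4, ..., 4}. For each x_0, f_y(x_0, y) is a polynomial in y; find its integer roots y ∈ {−4, ..., 4}, then test f_x and f at those candidates.
  x = -4: f_y(-4, y) = -6*y**2 + 6*y + 134; no integer root y with |y| ≤ 4.
  x = -3: f_y(-3, y) = -6*y**2 + 2*y + 100; no integer root y with |y| ≤ 4.
  x = -2: f_y(-2, y) = -6*y**2 - 2*y + 70; no integer root y with |y| ≤ 4.
  x = -1: f_y(-1, y) = -6*y**2 - 6*y + 44; no integer root y with |y| ≤ 4.
  x = 0: f_y(0, y) = -6*y**2 - 10*y + 22; no integer root y with |y| ≤ 4.
  x = 1: f_y(1, y) = -6*y**2 - 14*y + 4; no integer root y with |y| ≤ 4.
  x = 2: f_y(2, y) = -6*y**2 - 18*y - 10; no integer root y with |y| ≤ 4.
  x = 3: f_y(3, y) = -6*y**2 - 22*y - 20; vanishes at y ∈ {-2}. (3, -2): f_x = 0, f = 0 — SINGULAR.
  x = 4: f_y(4, y) = -6*y**2 - 26*y - 26; no integer root y with |y| ≤ 4.
Only singular point on the grid: (3, -2).
Classify: substitute x = 3 + u, y = -2 + v and expand: f = -u**3 + 2*u**2*v - u**2 - 2*u*v**2 - 2*v**3 + v**2.
No constant or linear terms (consistent with a singular point). Quadratic part: -u**2 + v**2. Cubic part: -u**3 + 2*u**2*v - 2*u*v**2 - 2*v**3.
The quadratic part v**2 - u**2 = (v − u)(v + u) splits into two distinct linear factors, so there are two distinct tangent lines y − -2 = ±(x − 3) — this is a node (ordinary double point).
Classification: node.


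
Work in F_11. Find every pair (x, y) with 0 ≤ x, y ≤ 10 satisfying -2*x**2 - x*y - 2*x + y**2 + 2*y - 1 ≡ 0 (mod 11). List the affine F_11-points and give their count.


Affine F_11-points: {(4, 4), (4, 9), (5, 7), (6, 1), (6, 3), (7, 7), (7, 9), (8, 3), (9, 1), (9, 6)}; count = 10.

For each of the 121 pairs (x, y) ∈ F_11², evaluate f(x, y) mod 11. Record the zeros.
  x = 0: [0↦10, 1↦2, 2↦7, 3↦3, 4↦1, 5↦1, 6↦3, 7↦7, 8↦2, 9↦10, 10↦9]  zeros at y ∈ ∅
  x = 1: [0↦6, 1↦8, 2↦1, 3↦7, 4↦4, 5↦3, 6↦4, 7↦7, 8↦1, 9↦8, 10↦6]  zeros at y ∈ ∅
  x = 2: [0↦9, 1↦10, 2↦2, 3↦7, 4↦3, 5↦1, 6↦1, 7↦3, 8↦7, 9↦2, 10↦10]  zeros at y ∈ ∅
  x = 3: [0↦8, 1↦8, 2↦10, 3↦3, 4↦9, 5↦6, 6↦5, 7↦6, 8↦9, 9↦3, 10↦10]  zeros at y ∈ ∅
  x = 4: [0↦3, 1↦2, 2↦3, 3↦6, 4↦0, 5↦7, 6↦5, 7↦5, 8↦7, 9↦0, 10↦6]  zeros at y ∈ {4, 9}
  x = 5: [0↦5, 1↦3, 2↦3, 3↦5, 4↦9, 5↦4, 6↦1, 7↦0, 8↦1, 9↦4, 10↦9]  zeros at y ∈ {7}
  x = 6: [0↦3, 1↦0, 2↦10, 3↦0, 4↦3, 5↦8, 6↦4, 7↦2, 8↦2, 9↦4, 10↦8]  zeros at y ∈ {1, 3}
  x = 7: [0↦8, 1↦4, 2↦2, 3↦2, 4↦4, 5↦8, 6↦3, 7↦0, 8↦10, 9↦0, 10↦3]  zeros at y ∈ {7, 9}
  x = 8: [0↦9, 1↦4, 2↦1, 3↦0, 4↦1, 5↦4, 6↦9, 7↦5, 8↦3, 9↦3, 10↦5]  zeros at y ∈ {3}
  x = 9: [0↦6, 1↦0, 2↦7, 3↦5, 4↦5, 5↦7, 6↦0, 7↦6, 8↦3, 9↦2, 10↦3]  zeros at y ∈ {1, 6}
  x = 10: [0↦10, 1↦3, 2↦9, 3↦6, 4↦5, 5↦6, 6↦9, 7↦3, 8↦10, 9↦8, 10↦8]  zeros at y ∈ ∅
Collecting zeros: affine points = {(4, 4), (4, 9), (5, 7), (6, 1), (6, 3), (7, 7), (7, 9), (8, 3), (9, 1), (9, 6)}.
Total count |C(F_11)_aff| = 10.


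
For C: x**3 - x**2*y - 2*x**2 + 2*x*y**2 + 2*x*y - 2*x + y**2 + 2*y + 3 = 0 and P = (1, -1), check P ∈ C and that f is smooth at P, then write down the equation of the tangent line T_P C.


Tangent line at P: -x - 3*y - 2 = 0.

Step 1: f(1, -1) = 0, so P lies on C.
Step 2: partial derivatives
  f_x(x, y) = 3*x**2 - 2*x*y - 4*x + 2*y**2 + 2*y - 2, f_y(x, y) = -x**2 + 4*x*y + 2*x + 2*y + 2.
  f_x(P) = -1, f_y(P) = -3 (gradient nonzero, so P is smooth).
Step 3: tangent line at P: -1·(x − 1) + -3·(y − -1) = 0.
Expanding: -x - 3*y - 2 = 0.


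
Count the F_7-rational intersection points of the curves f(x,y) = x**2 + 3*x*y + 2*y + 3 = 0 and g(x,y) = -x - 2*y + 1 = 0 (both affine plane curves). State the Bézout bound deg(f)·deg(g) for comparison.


Common zeros: ∅; count = 0; Bézout bound = 2.

deg(f) = 2, deg(g) = 1, so Bézout bound = 2.
Scan x ∈ F_7. For each x, list the y ∈ F_7 with f(x, y) ≡ 0 and those with g(x, y) ≡ 0 (mod 7); the common zeros in that column are the intersection.
  x = 0: f ≡ 0 at y ∈ {2}; g ≡ 0 at y ∈ {4}; common: ∅.
  x = 1: f ≡ 0 at y ∈ {2}; g ≡ 0 at y ∈ {0}; common: ∅.
  x = 2: f ≡ 0 at y ∈ {0}; g ≡ 0 at y ∈ {3}; common: ∅.
  x = 3: f ≡ 0 at y ∈ {4}; g ≡ 0 at y ∈ {6}; common: ∅.
  x = 4: f ≡ 0 at y ∈ ∅; g ≡ 0 at y ∈ {2}; common: ∅.
  x = 5: f ≡ 0 at y ∈ {0}; g ≡ 0 at y ∈ {5}; common: ∅.
  x = 6: f ≡ 0 at y ∈ {4}; g ≡ 0 at y ∈ {1}; common: ∅.
Collecting: common zeros = ∅, so the count is 0.
Comparison with the Bézout bound: 0 ≤ 2 = deg(f)·deg(g), as expected for curves with no common component (the affine F_7-count falls short of the bound because intersections may lie at infinity, over extension fields, or carry multiplicity).


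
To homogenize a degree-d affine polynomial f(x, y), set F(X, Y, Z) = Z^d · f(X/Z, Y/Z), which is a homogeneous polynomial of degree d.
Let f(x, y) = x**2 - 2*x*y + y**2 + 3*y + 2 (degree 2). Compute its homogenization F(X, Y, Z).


F(X, Y, Z) = X**2 - 2*X*Y + Y**2 + 3*Y*Z + 2*Z**2

deg(f) = 2.
Substitute x = X/Z, y = Y/Z into f, then multiply by Z^2.
  monomial 1·x^2·y^0 ↦ 1·X^2·Y^0·Z^0.
  monomial -2·x^1·y^1 ↦ -2·X^1·Y^1·Z^0.
  monomial 1·x^0·y^2 ↦ 1·X^0·Y^2·Z^0.
  monomial 3·x^0·y^1 ↦ 3·X^0·Y^1·Z^1.
  monomial 2·x^0·y^0 ↦ 2·X^0·Y^0·Z^2.
Collecting: F(X, Y, Z) = X**2 - 2*X*Y + Y**2 + 3*Y*Z + 2*Z**2.


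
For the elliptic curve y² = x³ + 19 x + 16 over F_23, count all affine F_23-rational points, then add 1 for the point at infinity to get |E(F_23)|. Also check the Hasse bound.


Affine points = {(0, 4), (0, 19), (1, 6), (1, 17), (2, 4), (2, 19), (3, 10), (3, 13), (4, 8), (4, 15), (5, 11), (5, 12), (6, 1), (6, 22), (7, 3), (7, 20), (8, 6), (8, 17), (14, 6), (14, 17), (16, 0), (17, 10), (17, 13), (18, 7), (18, 16), (20, 1), (20, 22), (21, 4), (21, 19)}; affine count = 29; |E(F_23)| = 30.

Discriminant check: Δ ∝ 4a³ + 27b² = 4·19³ + 27·16² = 4·6859 + 27·256 ≡ 9 (mod 23). Nonzero ⇒ E is nonsingular.
For each x ∈ F_23, compute rhs = x³ + 19·x + 16 mod 23, then count y ∈ F_23 with y² ≡ rhs.
  x = 0: rhs = 16, matching y values: 4, 19 (2 points).
  x = 1: rhs = 13, matching y values: 6, 17 (2 points).
  x = 2: rhs = 16, matching y values: 4, 19 (2 points).
  x = 3: rhs = 8, matching y values: 10, 13 (2 points).
  x = 4: rhs = 18, matching y values: 8, 15 (2 points).
  x = 5: rhs = 6, matching y values: 11, 12 (2 points).
  x = 6: rhs = 1, matching y values: 1, 22 (2 points).
  x = 7: rhs = 9, matching y values: 3, 20 (2 points).
  x = 8: rhs = 13, matching y values: 6, 17 (2 points).
  x = 9: rhs = 19, matching y values: none (0 points).
  x = 10: rhs = 10, matching y values: none (0 points).
  x = 11: rhs = 15, matching y values: none (0 points).
  x = 12: rhs = 17, matching y values: none (0 points).
  x = 13: rhs = 22, matching y values: none (0 points).
  x = 14: rhs = 13, matching y values: 6, 17 (2 points).
  x = 15: rhs = 19, matching y values: none (0 points).
  x = 16: rhs = 0, matching y values: 0 (1 points).
  x = 17: rhs = 8, matching y values: 10, 13 (2 points).
  x = 18: rhs = 3, matching y values: 7, 16 (2 points).
  x = 19: rhs = 14, matching y values: none (0 points).
  x = 20: rhs = 1, matching y values: 1, 22 (2 points).
  x = 21: rhs = 16, matching y values: 4, 19 (2 points).
  x = 22: rhs = 19, matching y values: none (0 points).
Total affine count: 29.
Full point count |E(F_23)| = 29 + 1 = 30.
Hasse bound: |30 − (23+1)| = |6| = 6 ≤ 2√23 ≈ 9.5917 ✓.


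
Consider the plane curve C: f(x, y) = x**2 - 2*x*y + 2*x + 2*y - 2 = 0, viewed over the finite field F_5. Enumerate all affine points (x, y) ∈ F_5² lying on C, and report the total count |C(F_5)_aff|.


Affine F_5-points: {(0, 1), (2, 3), (3, 2), (4, 2)}; count = 4.

For each of the 25 pairs (x, y) ∈ F_5², evaluate f(x, y) mod 5. Record the zeros.
  x = 0: [0↦3, 1↦0, 2↦2, 3↦4, 4↦1]  zeros at y ∈ {1}
  x = 1: [0↦1, 1↦1, 2↦1, 3↦1, 4↦1]  zeros at y ∈ ∅
  x = 2: [0↦1, 1↦4, 2↦2, 3↦0, 4↦3]  zeros at y ∈ {3}
  x = 3: [0↦3, 1↦4, 2↦0, 3↦1, 4↦2]  zeros at y ∈ {2}
  x = 4: [0↦2, 1↦1, 2↦0, 3↦4, 4↦3]  zeros at y ∈ {2}
Collecting zeros: affine points = {(0, 1), (2, 3), (3, 2), (4, 2)}.
Total count |C(F_5)_aff| = 4.


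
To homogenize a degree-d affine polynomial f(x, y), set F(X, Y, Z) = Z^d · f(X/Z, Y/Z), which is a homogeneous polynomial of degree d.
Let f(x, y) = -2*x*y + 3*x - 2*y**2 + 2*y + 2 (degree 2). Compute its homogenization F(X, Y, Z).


F(X, Y, Z) = -2*X*Y + 3*X*Z - 2*Y**2 + 2*Y*Z + 2*Z**2

deg(f) = 2.
Substitute x = X/Z, y = Y/Z into f, then multiply by Z^2.
  monomial -2·x^1·y^1 ↦ -2·X^1·Y^1·Z^0.
  monomial 3·x^1·y^0 ↦ 3·X^1·Y^0·Z^1.
  monomial -2·x^0·y^2 ↦ -2·X^0·Y^2·Z^0.
  monomial 2·x^0·y^1 ↦ 2·X^0·Y^1·Z^1.
  monomial 2·x^0·y^0 ↦ 2·X^0·Y^0·Z^2.
Collecting: F(X, Y, Z) = -2*X*Y + 3*X*Z - 2*Y**2 + 2*Y*Z + 2*Z**2.


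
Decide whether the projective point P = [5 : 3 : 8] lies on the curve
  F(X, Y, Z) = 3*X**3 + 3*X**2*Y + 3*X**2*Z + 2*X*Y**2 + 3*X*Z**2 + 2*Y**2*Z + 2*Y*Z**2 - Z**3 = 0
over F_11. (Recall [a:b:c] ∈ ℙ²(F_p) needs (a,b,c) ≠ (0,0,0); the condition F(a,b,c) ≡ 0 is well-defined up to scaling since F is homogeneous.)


F(5,3,8) ≡ 0 (mod 11); P is on the curve.

Evaluate F(5, 3, 8) term-by-term (mod 11).
  3*X**3 ↦ 3·125·1·1 = 375
  3*X**2*Y ↦ 3·25·3·1 = 225
  3*X**2*Z ↦ 3·25·1·8 = 600
  2*X*Y**2 ↦ 2·5·9·1 = 90
  3*X*Z**2 ↦ 3·5·1·64 = 960
  2*Y**2*Z ↦ 2·1·9·8 = 144
  2*Y*Z**2 ↦ 2·1·3·64 = 384
  -Z**3 ↦ -1·1·1·512 = -512
Sum: F(5, 3, 8) = (375) + (225) + (600) + (90) + (960) + (144) + (384) + (-512) = 2266.
Reducing mod 11: 2266 ≡ 0 (mod 11).
Since F(a, b, c) ≡ 0 (mod 11), P lies on the curve.


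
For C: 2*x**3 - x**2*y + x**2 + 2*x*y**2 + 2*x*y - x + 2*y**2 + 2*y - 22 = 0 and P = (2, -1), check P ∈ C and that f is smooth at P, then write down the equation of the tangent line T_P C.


Tangent line at P: 31*x - 10*y - 72 = 0.

Step 1: f(2, -1) = 0, so P lies on C.
Step 2: partial derivatives
  f_x(x, y) = 6*x**2 - 2*x*y + 2*x + 2*y**2 + 2*y - 1, f_y(x, y) = -x**2 + 4*x*y + 2*x + 4*y + 2.
  f_x(P) = 31, f_y(P) = -10 (gradient nonzero, so P is smooth).
Step 3: tangent line at P: 31·(x − 2) + -10·(y − -1) = 0.
Expanding: 31*x - 10*y - 72 = 0.


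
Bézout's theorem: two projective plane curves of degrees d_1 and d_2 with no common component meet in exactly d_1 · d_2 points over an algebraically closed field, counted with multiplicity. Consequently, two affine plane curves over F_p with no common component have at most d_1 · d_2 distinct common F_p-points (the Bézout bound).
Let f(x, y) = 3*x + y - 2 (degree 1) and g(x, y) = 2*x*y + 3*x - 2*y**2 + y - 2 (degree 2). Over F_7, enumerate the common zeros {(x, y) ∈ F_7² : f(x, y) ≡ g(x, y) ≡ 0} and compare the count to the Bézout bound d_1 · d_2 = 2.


Common zeros: {(3, 0), (4, 4)}; count = 2; Bézout bound = 2.

deg(f) = 1, deg(g) = 2, so Bézout bound = 2.
Scan x ∈ F_7. For each x, list the y ∈ F_7 with f(x, y) ≡ 0 and those with g(x, y) ≡ 0 (mod 7); the common zeros in that column are the intersection.
  x = 0: f ≡ 0 at y ∈ {2}; g ≡ 0 at y ∈ ∅; common: ∅.
  x = 1: f ≡ 0 at y ∈ {6}; g ≡ 0 at y ∈ ∅; common: ∅.
  x = 2: f ≡ 0 at y ∈ {3}; g ≡ 0 at y ∈ {1, 5}; common: ∅.
  x = 3: f ≡ 0 at y ∈ {0}; g ≡ 0 at y ∈ {0}; common: {0}.
  x = 4: f ≡ 0 at y ∈ {4}; g ≡ 0 at y ∈ {4}; common: {4}.
  x = 5: f ≡ 0 at y ∈ {1}; g ≡ 0 at y ∈ {3, 6}; common: ∅.
  x = 6: f ≡ 0 at y ∈ {5}; g ≡ 0 at y ∈ ∅; common: ∅.
Collecting: common zeros = {(3, 0), (4, 4)}, so the count is 2.
Comparison with the Bézout bound: 2 ≤ 2 = deg(f)·deg(g), as expected for curves with no common component (the bound is attained).


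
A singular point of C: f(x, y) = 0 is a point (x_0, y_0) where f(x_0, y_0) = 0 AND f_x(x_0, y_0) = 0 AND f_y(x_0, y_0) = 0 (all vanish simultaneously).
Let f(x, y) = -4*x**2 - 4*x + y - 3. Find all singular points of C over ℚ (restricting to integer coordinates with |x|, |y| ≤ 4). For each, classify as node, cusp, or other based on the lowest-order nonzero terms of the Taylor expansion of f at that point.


No singular points in the scanned grid; C is smooth there.

Compute partial derivatives:
  f_x = -8*x - 4.
  f_y = 1.
f_y = 1 is a nonzero constant, so f_y never vanishes: no point (x, y) can satisfy f = f_x = f_y = 0. In particular no (x, y) ∈ {−4, ..., 4}² is singular; the curve is smooth.


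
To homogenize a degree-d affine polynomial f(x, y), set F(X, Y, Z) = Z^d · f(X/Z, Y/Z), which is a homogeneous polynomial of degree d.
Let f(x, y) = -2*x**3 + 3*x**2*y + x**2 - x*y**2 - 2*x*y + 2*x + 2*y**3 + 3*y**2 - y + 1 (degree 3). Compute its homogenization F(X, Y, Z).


F(X, Y, Z) = -2*X**3 + 3*X**2*Y + X**2*Z - X*Y**2 - 2*X*Y*Z + 2*X*Z**2 + 2*Y**3 + 3*Y**2*Z - Y*Z**2 + Z**3

deg(f) = 3.
Substitute x = X/Z, y = Y/Z into f, then multiply by Z^3.
  monomial -2·x^3·y^0 ↦ -2·X^3·Y^0·Z^0.
  monomial 3·x^2·y^1 ↦ 3·X^2·Y^1·Z^0.
  monomial 1·x^2·y^0 ↦ 1·X^2·Y^0·Z^1.
  monomial -1·x^1·y^2 ↦ -1·X^1·Y^2·Z^0.
  monomial -2·x^1·y^1 ↦ -2·X^1·Y^1·Z^1.
  monomial 2·x^1·y^0 ↦ 2·X^1·Y^0·Z^2.
  monomial 2·x^0·y^3 ↦ 2·X^0·Y^3·Z^0.
  monomial 3·x^0·y^2 ↦ 3·X^0·Y^2·Z^1.
  monomial -1·x^0·y^1 ↦ -1·X^0·Y^1·Z^2.
  monomial 1·x^0·y^0 ↦ 1·X^0·Y^0·Z^3.
Collecting: F(X, Y, Z) = -2*X**3 + 3*X**2*Y + X**2*Z - X*Y**2 - 2*X*Y*Z + 2*X*Z**2 + 2*Y**3 + 3*Y**2*Z - Y*Z**2 + Z**3.
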